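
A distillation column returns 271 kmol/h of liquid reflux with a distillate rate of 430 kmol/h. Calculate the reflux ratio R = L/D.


Reflux ratio definition: R = L / D (liquid returned / distillate withdrawn)
L = 271 kmol/h, D = 430 kmol/h
R = 271 / 430 = 0.6302

0.6302


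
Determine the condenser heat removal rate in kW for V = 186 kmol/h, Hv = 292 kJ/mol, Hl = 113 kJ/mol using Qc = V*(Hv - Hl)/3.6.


Qc = 186 * (292 - 113) / 3.6 = 186 * 179 / 3.6 = 9248

9248 kW


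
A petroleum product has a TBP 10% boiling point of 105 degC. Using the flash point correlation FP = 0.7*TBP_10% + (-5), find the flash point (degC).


FP = 0.7 * 105 + (-5) = 68.5

68.5 degC


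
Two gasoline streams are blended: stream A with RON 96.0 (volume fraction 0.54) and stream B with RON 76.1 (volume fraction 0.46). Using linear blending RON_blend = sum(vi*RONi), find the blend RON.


Linear blending: RON_blend = sum(vi * RONi)
Contribution 1: 0.54 * 96.0 = 51.84
Contribution 2: 0.46 * 76.1 = 35.006
RON_blend = 51.84 + 35.006 = 86.846

86.846


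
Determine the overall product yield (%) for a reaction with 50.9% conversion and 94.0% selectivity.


Overall yield = conversion (%) * selectivity (%) / 100
Conversion = 50.9%, Selectivity = 94.0%
Y = 50.9 * 94.0 / 100
= 47.846 %

47.846 %


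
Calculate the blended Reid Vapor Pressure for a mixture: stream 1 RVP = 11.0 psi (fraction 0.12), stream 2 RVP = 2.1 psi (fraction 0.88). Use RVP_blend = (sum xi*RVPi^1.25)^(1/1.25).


Chevron index: RVP_blend = (sum xi*RVPi^1.25)^(1/1.25)
RVP^1.25 terms: 0.12 * 11.0^1.25 + 0.88 * 2.1^1.25 = 4.62856
RVP_blend = 4.62856^(1/1.25) = 3.407

3.407 psi


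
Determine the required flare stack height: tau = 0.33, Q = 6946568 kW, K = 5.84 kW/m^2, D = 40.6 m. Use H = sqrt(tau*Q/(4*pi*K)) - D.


tau*Q/(4*pi*K) = 0.33 * 6946568 / (4 * pi * 5.84) = 31236.4
sqrt(31236.4) = 176.738
H = 176.738 - 40.6 = 136.1

136.1 m


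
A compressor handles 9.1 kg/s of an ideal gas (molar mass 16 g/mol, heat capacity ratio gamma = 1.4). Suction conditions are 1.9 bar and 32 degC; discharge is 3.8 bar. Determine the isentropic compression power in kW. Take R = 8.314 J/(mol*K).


Isentropic work: W = m*(gamma/(gamma-1))*(R*T1/MW)*((P2/P1)^((gamma-1)/gamma) - 1)
T1 = 32 + 273.15 = 305.15 K
Pressure ratio = 3.8 / 1.9 = 2
Exponent = (1.4 - 1)/1.4 = 0.285714
(P2/P1)^exp - 1 = 2^0.285714 - 1 = 0.219013
W = 9.1 * 1.4 / 0.4 * 8.314 * 305.15 / 16 * 0.219013 = 1106

1106 kW


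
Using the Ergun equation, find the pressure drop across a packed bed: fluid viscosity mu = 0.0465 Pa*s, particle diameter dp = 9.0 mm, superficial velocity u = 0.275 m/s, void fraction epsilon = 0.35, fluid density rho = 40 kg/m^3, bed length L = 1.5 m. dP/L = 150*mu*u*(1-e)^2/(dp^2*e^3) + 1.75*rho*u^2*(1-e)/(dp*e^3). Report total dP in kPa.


dp = 9.0 mm = 0.009 m
Viscous term = 150*0.0465*0.275*(1-0.35)^2 / (0.009^2*0.35^3) = 233354
Inertial term = 1.75*40*0.275^2*(1-0.35) / (0.009*0.35^3) = 8917.23
dP/L = 233354 + 8917.23 = 242271 Pa/m
dP = 242271 * 1.5 / 1000 = 363.4 kPa

363.4 kPa


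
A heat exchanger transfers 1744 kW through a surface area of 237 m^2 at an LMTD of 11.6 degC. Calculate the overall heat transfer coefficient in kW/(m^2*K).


From Q = U*A*LMTD, U = Q / (A * LMTD)
U = 1744 / (237 * 11.6) = 1744 / 2749.2 = 0.6344

0.6344 kW/(m^2*K)


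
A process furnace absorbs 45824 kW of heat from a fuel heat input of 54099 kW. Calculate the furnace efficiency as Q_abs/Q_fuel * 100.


Furnace efficiency = Q_absorbed / Q_fuel * 100
= 45824 / 54099 * 100 = 84.70

84.70 %


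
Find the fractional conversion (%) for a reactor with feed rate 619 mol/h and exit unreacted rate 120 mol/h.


X = (F_in - F_out) / F_in * 100
Moles reacted = 619 - 120 = 499
X = 499 / 619 * 100
= 0.8061 * 100
= 80.61 %

80.61 %


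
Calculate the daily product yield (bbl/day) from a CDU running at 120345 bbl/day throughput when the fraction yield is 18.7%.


Crude throughput = 120345 bbl/day
Fraction yield = 18.7%
yield = throughput * fraction / 100
yield = 120345 * 18.7 / 100 = 22504.515

22504.515 bbl/day


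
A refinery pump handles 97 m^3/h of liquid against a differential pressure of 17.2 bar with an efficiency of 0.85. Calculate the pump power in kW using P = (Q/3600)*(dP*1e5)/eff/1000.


Q = 97 / 3600 = 0.0269444 m^3/s
P = 0.0269444 * (17.2 * 1e5) / 0.85 / 1000 = 54.52

54.52 kW


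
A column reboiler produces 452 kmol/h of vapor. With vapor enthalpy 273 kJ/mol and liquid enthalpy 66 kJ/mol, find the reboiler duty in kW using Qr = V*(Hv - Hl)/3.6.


Qr = 452 * (273 - 66) / 3.6 = 452 * 207 / 3.6 = 25990

25990 kW


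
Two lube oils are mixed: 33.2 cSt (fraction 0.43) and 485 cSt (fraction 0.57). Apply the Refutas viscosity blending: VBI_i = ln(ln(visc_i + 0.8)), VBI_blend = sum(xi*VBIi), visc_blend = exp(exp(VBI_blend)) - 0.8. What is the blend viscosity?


Refutas method: VBN_i = 14.534*ln(ln(visc_i + 0.8)) + 10.975, blended linearly by mass fraction; since VBN is linear in VBI_i = ln(ln(visc_i + 0.8)) and the fractions sum to 1, blend VBI directly: visc = exp(exp(VBI_blend)) - 0.8
VBI_1 = ln(ln(33.2 + 0.8)) = 1.26027
VBI_2 = ln(ln(485 + 0.8)) = 1.82226
VBI_blend = 0.43 * 1.26027 + 0.57 * 1.82226 = 1.5806
visc_blend = exp(exp(1.5806)) - 0.8 = 127.9

127.9 cSt


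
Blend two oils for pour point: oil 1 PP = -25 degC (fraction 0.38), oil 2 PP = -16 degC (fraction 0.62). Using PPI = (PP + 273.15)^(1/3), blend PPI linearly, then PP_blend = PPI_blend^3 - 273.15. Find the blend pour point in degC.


PPI_1 = (-25 + 273.15)^(1/3) = 6.284028
PPI_2 = (-16 + 273.15)^(1/3) = 6.359098
PPI_blend = 0.38 * 6.284028 + 0.62 * 6.359098 = 6.330571
PP_blend = 6.330571^3 - 273.15 = 253.7048 - 273.15 = -19.45

-19.45 degC


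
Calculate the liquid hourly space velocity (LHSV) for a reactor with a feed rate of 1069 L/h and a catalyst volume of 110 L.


LHSV = volumetric feed rate / catalyst volume
= 1069 L/h / 110 L
= 9.718 h^-1

9.718 h^-1


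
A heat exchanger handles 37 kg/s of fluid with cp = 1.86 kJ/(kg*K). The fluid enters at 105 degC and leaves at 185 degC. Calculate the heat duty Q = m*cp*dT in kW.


Q = m_dot * cp * delta_T
delta_T = 185 - 105 = 80 K
Q = 37 * 1.86 * 80
= 68.82 * 80
= 5505.6 kW

5505.6 kW


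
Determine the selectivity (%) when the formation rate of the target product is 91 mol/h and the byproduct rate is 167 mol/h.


Selectivity = desired / (desired + undesired) * 100
Total products = 91 + 167 = 258 mol/h
S = 91 / 258 * 100
= 0.3527 * 100
= 35.27 %

35.27 %


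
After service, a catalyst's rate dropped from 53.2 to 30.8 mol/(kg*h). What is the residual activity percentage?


Activity (%) = (rate_used / rate_fresh) * 100
rate_used = 30.8, rate_fresh = 53.2
= (30.8 / 53.2) * 100
= 0.5789 * 100 = 57.89

57.89 %


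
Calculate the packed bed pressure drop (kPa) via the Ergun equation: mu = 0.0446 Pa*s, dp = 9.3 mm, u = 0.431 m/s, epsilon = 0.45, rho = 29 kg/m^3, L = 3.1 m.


dp = 9.3 mm = 0.0093 m
Viscous term = 150*0.0446*0.431*(1-0.45)^2 / (0.0093^2*0.45^3) = 110669
Inertial term = 1.75*29*0.431^2*(1-0.45) / (0.0093*0.45^3) = 6118.33
dP/L = 110669 + 6118.33 = 116787 Pa/m
dP = 116787 * 3.1 / 1000 = 362.0 kPa

362.0 kPa


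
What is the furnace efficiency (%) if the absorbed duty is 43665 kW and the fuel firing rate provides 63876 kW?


Furnace efficiency = Q_absorbed / Q_fuel * 100
= 43665 / 63876 * 100 = 68.36

68.36 %


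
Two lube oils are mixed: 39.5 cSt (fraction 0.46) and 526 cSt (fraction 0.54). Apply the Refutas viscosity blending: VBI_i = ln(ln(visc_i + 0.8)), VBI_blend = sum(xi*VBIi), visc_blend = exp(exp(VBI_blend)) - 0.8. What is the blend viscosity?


Refutas method: VBN_i = 14.534*ln(ln(visc_i + 0.8)) + 10.975, blended linearly by mass fraction; since VBN is linear in VBI_i = ln(ln(visc_i + 0.8)) and the fractions sum to 1, blend VBI directly: visc = exp(exp(VBI_blend)) - 0.8
VBI_1 = ln(ln(39.5 + 0.8)) = 1.30735
VBI_2 = ln(ln(526 + 0.8)) = 1.83527
VBI_blend = 0.46 * 1.30735 + 0.54 * 1.83527 = 1.59243
visc_blend = exp(exp(1.59243)) - 0.8 = 135.6

135.6 cSt


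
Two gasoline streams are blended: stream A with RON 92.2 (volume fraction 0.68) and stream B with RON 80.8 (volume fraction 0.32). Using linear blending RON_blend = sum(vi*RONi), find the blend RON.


Linear blending: RON_blend = sum(vi * RONi)
Contribution 1: 0.68 * 92.2 = 62.696
Contribution 2: 0.32 * 80.8 = 25.856
RON_blend = 62.696 + 25.856 = 88.552

88.552


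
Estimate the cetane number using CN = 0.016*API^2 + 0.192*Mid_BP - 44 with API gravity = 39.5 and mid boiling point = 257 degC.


CN = 0.016 * 39.5^2 + 0.192 * 257 - 44
CN = 24.964 + 49.344 - 44 = 30.308

30.308


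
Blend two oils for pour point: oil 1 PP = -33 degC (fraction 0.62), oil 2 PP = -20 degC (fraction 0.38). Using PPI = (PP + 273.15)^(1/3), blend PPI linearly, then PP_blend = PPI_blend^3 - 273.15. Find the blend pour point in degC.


PPI_1 = (-33 + 273.15)^(1/3) = 6.215759
PPI_2 = (-20 + 273.15)^(1/3) = 6.325953
PPI_blend = 0.62 * 6.215759 + 0.38 * 6.325953 = 6.257633
PP_blend = 6.257633^3 - 273.15 = 245.0362 - 273.15 = -28.11

-28.11 degC


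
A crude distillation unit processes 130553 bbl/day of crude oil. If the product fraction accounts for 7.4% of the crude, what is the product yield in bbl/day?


Crude throughput = 130553 bbl/day
Fraction yield = 7.4%
yield = throughput * fraction / 100
yield = 130553 * 7.4 / 100 = 9660.922

9660.922 bbl/day


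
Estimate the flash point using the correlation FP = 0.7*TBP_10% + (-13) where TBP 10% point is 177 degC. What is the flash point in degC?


FP = 0.7 * 177 + (-13) = 110.9

110.9 degC


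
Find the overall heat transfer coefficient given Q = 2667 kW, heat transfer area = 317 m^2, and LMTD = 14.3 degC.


From Q = U*A*LMTD, U = Q / (A * LMTD)
U = 2667 / (317 * 14.3) = 2667 / 4533.1 = 0.5883

0.5883 kW/(m^2*K)


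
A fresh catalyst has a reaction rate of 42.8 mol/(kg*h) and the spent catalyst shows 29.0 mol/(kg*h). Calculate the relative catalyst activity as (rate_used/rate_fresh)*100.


Activity (%) = (rate_used / rate_fresh) * 100
rate_used = 29.0, rate_fresh = 42.8
= (29.0 / 42.8) * 100
= 0.6776 * 100 = 67.76

67.76 %


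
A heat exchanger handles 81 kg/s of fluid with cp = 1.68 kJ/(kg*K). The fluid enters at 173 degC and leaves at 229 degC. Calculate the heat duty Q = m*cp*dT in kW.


Q = m_dot * cp * delta_T
delta_T = 229 - 173 = 56 K
Q = 81 * 1.68 * 56
= 136.08 * 56
= 7620.48 kW

7620.48 kW


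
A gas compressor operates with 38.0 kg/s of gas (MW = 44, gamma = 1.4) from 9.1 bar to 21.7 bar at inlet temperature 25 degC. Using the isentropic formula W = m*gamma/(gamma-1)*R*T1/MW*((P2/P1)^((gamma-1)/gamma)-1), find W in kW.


Isentropic work: W = m*(gamma/(gamma-1))*(R*T1/MW)*((P2/P1)^((gamma-1)/gamma) - 1)
T1 = 25 + 273.15 = 298.15 K
Pressure ratio = 21.7 / 9.1 = 2.38462
Exponent = (1.4 - 1)/1.4 = 0.285714
(P2/P1)^exp - 1 = 2.38462^0.285714 - 1 = 0.28184
W = 38.0 * 1.4 / 0.4 * 8.314 * 298.15 / 44 * 0.28184 = 2112

2112 kW


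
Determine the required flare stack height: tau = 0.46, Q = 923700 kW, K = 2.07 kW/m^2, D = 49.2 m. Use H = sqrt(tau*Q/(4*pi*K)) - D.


tau*Q/(4*pi*K) = 0.46 * 923700 / (4 * pi * 2.07) = 16334.6
sqrt(16334.6) = 127.807
H = 127.807 - 49.2 = 78.61

78.61 m


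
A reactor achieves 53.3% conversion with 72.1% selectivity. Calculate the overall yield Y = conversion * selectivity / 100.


Overall yield = conversion (%) * selectivity (%) / 100
Conversion = 53.3%, Selectivity = 72.1%
Y = 53.3 * 72.1 / 100
= 38.4293 %

38.4293 %


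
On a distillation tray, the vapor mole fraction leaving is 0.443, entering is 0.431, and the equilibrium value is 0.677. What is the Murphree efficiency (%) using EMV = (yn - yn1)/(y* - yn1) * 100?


Murphree vapor efficiency: EMV = (y_n - y_(n-1)) / (y*_n - y_(n-1)) * 100
EMV = (0.443 - 0.431) / (0.677 - 0.431) * 100 = 0.012 / 0.246 * 100 = 4.878

4.878 %


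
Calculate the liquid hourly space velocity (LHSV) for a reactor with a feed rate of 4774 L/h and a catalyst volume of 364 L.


LHSV = volumetric feed rate / catalyst volume
= 4774 L/h / 364 L
= 13.12 h^-1

13.12 h^-1


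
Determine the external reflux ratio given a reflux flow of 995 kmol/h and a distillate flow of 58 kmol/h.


Reflux ratio definition: R = L / D (liquid returned / distillate withdrawn)
L = 995 kmol/h, D = 58 kmol/h
R = 995 / 58 = 17.16

17.16


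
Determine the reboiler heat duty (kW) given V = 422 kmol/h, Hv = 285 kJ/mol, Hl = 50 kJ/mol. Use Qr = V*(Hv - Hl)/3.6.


Qr = 422 * (285 - 50) / 3.6 = 422 * 235 / 3.6 = 27550

27550 kW


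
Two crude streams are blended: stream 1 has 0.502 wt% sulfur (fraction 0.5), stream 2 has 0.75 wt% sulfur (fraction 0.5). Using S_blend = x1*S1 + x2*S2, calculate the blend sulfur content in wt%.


Linear sulfur blending: S_blend = x1*S1 + x2*S2
Contribution 1: 0.5 * 0.502 = 0.251 wt%
Contribution 2: 0.5 * 0.75 = 0.375 wt%
S_blend = 0.251 + 0.375 = 0.626

0.626 wt%


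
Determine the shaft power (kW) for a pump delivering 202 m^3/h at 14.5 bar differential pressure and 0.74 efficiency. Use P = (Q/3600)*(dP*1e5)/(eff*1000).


Q = 202 / 3600 = 0.0561111 m^3/s
P = 0.0561111 * (14.5 * 1e5) / 0.74 / 1000 = 109.9

109.9 kW


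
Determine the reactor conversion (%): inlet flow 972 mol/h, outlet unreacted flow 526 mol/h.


X = (F_in - F_out) / F_in * 100
Moles reacted = 972 - 526 = 446
X = 446 / 972 * 100
= 0.4588 * 100
= 45.88 %

45.88 %


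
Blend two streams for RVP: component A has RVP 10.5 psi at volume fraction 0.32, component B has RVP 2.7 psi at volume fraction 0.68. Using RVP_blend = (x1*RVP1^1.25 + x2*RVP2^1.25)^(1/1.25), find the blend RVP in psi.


Chevron index: RVP_blend = (sum xi*RVPi^1.25)^(1/1.25)
RVP^1.25 terms: 0.32 * 10.5^1.25 + 0.68 * 2.7^1.25 = 8.40184
RVP_blend = 8.40184^(1/1.25) = 5.489

5.489 psi


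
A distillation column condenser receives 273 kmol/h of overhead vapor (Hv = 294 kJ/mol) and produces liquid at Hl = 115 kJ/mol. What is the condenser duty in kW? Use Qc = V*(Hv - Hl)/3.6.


Qc = 273 * (294 - 115) / 3.6 = 273 * 179 / 3.6 = 13570

13570 kW


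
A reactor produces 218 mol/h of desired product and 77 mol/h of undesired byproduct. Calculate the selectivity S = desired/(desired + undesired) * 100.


Selectivity = desired / (desired + undesired) * 100
Total products = 218 + 77 = 295 mol/h
S = 218 / 295 * 100
= 0.7390 * 100
= 73.90 %

73.90 %


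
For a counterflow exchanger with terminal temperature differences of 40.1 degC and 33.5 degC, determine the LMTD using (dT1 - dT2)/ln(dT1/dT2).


LMTD = (dT1 - dT2) / ln(dT1/dT2)
= (40.1 - 33.5) / ln(40.1 / 33.5) = 6.6 / 0.179831 = 36.70

36.70 degC


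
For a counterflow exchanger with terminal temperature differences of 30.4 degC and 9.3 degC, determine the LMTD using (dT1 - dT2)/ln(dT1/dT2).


LMTD = (dT1 - dT2) / ln(dT1/dT2)
= (30.4 - 9.3) / ln(30.4 / 9.3) = 21.1 / 1.18443 = 17.81

17.81 degC


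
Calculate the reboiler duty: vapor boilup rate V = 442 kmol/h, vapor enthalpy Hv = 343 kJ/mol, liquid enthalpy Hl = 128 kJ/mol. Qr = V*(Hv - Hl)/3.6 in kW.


Qr = 442 * (343 - 128) / 3.6 = 442 * 215 / 3.6 = 26400

26400 kW


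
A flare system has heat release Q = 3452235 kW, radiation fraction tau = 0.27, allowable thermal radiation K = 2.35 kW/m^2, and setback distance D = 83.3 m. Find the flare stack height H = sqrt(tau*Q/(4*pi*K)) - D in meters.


tau*Q/(4*pi*K) = 0.27 * 3452235 / (4 * pi * 2.35) = 31563.6
sqrt(31563.6) = 177.661
H = 177.661 - 83.3 = 94.36

94.36 m


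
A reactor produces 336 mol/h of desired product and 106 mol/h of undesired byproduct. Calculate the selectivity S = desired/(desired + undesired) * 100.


Selectivity = desired / (desired + undesired) * 100
Total products = 336 + 106 = 442 mol/h
S = 336 / 442 * 100
= 0.7602 * 100
= 76.02 %

76.02 %


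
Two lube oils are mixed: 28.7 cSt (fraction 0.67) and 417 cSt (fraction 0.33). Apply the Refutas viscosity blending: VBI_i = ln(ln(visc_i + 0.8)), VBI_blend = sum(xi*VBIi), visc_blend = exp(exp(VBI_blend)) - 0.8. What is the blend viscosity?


Refutas method: VBN_i = 14.534*ln(ln(visc_i + 0.8)) + 10.975, blended linearly by mass fraction; since VBN is linear in VBI_i = ln(ln(visc_i + 0.8)) and the fractions sum to 1, blend VBI directly: visc = exp(exp(VBI_blend)) - 0.8
VBI_1 = ln(ln(28.7 + 0.8)) = 1.21917
VBI_2 = ln(ln(417 + 0.8)) = 1.79758
VBI_blend = 0.67 * 1.21917 + 0.33 * 1.79758 = 1.41005
visc_blend = exp(exp(1.41005)) - 0.8 = 59.31

59.31 cSt


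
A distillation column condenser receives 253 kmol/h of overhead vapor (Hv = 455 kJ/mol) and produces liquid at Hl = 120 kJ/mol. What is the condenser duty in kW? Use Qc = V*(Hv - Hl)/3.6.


Qc = 253 * (455 - 120) / 3.6 = 253 * 335 / 3.6 = 23540

23540 kW


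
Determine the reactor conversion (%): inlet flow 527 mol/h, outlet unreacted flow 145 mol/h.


X = (F_in - F_out) / F_in * 100
Moles reacted = 527 - 145 = 382
X = 382 / 527 * 100
= 0.7249 * 100
= 72.49 %

72.49 %


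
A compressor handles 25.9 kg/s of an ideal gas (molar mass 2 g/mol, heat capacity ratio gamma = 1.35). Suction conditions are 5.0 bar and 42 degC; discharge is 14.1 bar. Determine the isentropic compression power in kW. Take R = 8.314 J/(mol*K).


Isentropic work: W = m*(gamma/(gamma-1))*(R*T1/MW)*((P2/P1)^((gamma-1)/gamma) - 1)
T1 = 42 + 273.15 = 315.15 K
Pressure ratio = 14.1 / 5.0 = 2.82
Exponent = (1.35 - 1)/1.35 = 0.259259
(P2/P1)^exp - 1 = 2.82^0.259259 - 1 = 0.308372
W = 25.9 * 1.35 / 0.35 * 8.314 * 315.15 / 2 * 0.308372 = 40360

40360 kW


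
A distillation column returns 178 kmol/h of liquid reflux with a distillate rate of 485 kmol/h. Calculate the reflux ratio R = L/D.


Reflux ratio definition: R = L / D (liquid returned / distillate withdrawn)
L = 178 kmol/h, D = 485 kmol/h
R = 178 / 485 = 0.3670

0.3670


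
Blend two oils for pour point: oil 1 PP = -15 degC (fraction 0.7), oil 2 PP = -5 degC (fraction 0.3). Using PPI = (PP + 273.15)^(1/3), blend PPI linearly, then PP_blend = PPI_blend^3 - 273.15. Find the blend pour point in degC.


PPI_1 = (-15 + 273.15)^(1/3) = 6.36733
PPI_2 = (-5 + 273.15)^(1/3) = 6.448508
PPI_blend = 0.7 * 6.36733 + 0.3 * 6.448508 = 6.391683
PP_blend = 6.391683^3 - 273.15 = 261.1233 - 273.15 = -12.03

-12.03 degC


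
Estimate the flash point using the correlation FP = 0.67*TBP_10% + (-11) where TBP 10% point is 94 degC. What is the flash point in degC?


FP = 0.67 * 94 + (-11) = 51.98

51.98 degC


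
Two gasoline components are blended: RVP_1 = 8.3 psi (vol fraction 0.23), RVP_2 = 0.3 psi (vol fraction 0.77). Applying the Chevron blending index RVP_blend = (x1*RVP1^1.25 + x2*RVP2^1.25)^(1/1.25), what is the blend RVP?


Chevron index: RVP_blend = (sum xi*RVPi^1.25)^(1/1.25)
RVP^1.25 terms: 0.23 * 8.3^1.25 + 0.77 * 0.3^1.25 = 3.41119
RVP_blend = 3.41119^(1/1.25) = 2.669

2.669 psi


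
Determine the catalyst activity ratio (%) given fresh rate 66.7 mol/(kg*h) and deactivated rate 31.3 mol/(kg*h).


Activity (%) = (rate_used / rate_fresh) * 100
rate_used = 31.3, rate_fresh = 66.7
= (31.3 / 66.7) * 100
= 0.4693 * 100 = 46.93

46.93 %


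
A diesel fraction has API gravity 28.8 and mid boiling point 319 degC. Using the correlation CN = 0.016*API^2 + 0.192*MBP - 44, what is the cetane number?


CN = 0.016 * 28.8^2 + 0.192 * 319 - 44
CN = 13.27104 + 61.248 - 44 = 30.51904

30.51904


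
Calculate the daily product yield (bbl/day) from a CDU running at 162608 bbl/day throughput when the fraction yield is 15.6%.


Crude throughput = 162608 bbl/day
Fraction yield = 15.6%
yield = throughput * fraction / 100
yield = 162608 * 15.6 / 100 = 25366.848

25366.848 bbl/day


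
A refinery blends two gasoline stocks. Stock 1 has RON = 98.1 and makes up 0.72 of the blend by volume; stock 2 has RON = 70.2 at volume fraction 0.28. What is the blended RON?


Linear blending: RON_blend = sum(vi * RONi)
Contribution 1: 0.72 * 98.1 = 70.632
Contribution 2: 0.28 * 70.2 = 19.656
RON_blend = 70.632 + 19.656 = 90.288

90.288


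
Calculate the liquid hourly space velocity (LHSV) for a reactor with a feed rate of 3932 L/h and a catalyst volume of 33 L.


LHSV = volumetric feed rate / catalyst volume
= 3932 L/h / 33 L
= 119.2 h^-1

119.2 h^-1


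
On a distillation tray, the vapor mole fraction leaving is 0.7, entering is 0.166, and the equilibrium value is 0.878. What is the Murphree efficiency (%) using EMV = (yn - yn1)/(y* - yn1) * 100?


Murphree vapor efficiency: EMV = (y_n - y_(n-1)) / (y*_n - y_(n-1)) * 100
EMV = (0.7 - 0.166) / (0.878 - 0.166) * 100 = 0.534 / 0.712 * 100 = 75.00

75.00 %


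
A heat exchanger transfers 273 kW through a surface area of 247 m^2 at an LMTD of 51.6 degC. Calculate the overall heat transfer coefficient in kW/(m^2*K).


From Q = U*A*LMTD, U = Q / (A * LMTD)
U = 273 / (247 * 51.6) = 273 / 12745.2 = 0.02142

0.02142 kW/(m^2*K)


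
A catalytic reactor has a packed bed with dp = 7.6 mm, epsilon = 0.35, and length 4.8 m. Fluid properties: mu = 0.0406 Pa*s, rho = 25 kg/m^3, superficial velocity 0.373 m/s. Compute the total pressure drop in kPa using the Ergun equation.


dp = 7.6 mm = 0.0076 m
Viscous term = 150*0.0406*0.373*(1-0.35)^2 / (0.0076^2*0.35^3) = 387544
Inertial term = 1.75*25*0.373^2*(1-0.35) / (0.0076*0.35^3) = 12142
dP/L = 387544 + 12142 = 399686 Pa/m
dP = 399686 * 4.8 / 1000 = 1918 kPa

1918 kPa


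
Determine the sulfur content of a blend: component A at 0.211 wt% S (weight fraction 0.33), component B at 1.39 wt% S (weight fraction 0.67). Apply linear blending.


Linear sulfur blending: S_blend = x1*S1 + x2*S2
Contribution 1: 0.33 * 0.211 = 0.06963 wt%
Contribution 2: 0.67 * 1.39 = 0.9313 wt%
S_blend = 0.06963 + 0.9313 = 1.00093

1.00093 wt%


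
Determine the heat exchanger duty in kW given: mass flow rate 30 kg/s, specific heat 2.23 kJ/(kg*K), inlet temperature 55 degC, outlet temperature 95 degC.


Q = m_dot * cp * delta_T
delta_T = 95 - 55 = 40 K
Q = 30 * 2.23 * 40
= 66.9 * 40
= 2676 kW

2676 kW


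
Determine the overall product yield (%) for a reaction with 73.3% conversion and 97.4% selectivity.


Overall yield = conversion (%) * selectivity (%) / 100
Conversion = 73.3%, Selectivity = 97.4%
Y = 73.3 * 97.4 / 100
= 71.3942 %

71.3942 %


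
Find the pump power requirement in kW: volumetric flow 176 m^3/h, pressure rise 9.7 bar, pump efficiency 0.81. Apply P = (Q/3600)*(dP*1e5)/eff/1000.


Q = 176 / 3600 = 0.0488889 m^3/s
P = 0.0488889 * (9.7 * 1e5) / 0.81 / 1000 = 58.55

58.55 kW


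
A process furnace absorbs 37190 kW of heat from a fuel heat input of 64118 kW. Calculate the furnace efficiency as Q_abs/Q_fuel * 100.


Furnace efficiency = Q_absorbed / Q_fuel * 100
= 37190 / 64118 * 100 = 58.00

58.00 %


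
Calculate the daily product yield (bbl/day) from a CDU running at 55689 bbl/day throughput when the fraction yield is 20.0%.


Crude throughput = 55689 bbl/day
Fraction yield = 20.0%
yield = throughput * fraction / 100
yield = 55689 * 20.0 / 100 = 11137.8

11137.8 bbl/day


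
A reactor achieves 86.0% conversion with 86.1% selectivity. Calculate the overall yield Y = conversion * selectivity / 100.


Overall yield = conversion (%) * selectivity (%) / 100
Conversion = 86.0%, Selectivity = 86.1%
Y = 86.0 * 86.1 / 100
= 74.046 %

74.046 %


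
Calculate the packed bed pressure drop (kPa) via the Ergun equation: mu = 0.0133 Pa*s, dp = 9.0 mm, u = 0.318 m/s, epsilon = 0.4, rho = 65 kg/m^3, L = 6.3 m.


dp = 9.0 mm = 0.009 m
Viscous term = 150*0.0133*0.318*(1-0.4)^2 / (0.009^2*0.4^3) = 44056.2
Inertial term = 1.75*65*0.318^2*(1-0.4) / (0.009*0.4^3) = 11982.1
dP/L = 44056.2 + 11982.1 = 56038.3 Pa/m
dP = 56038.3 * 6.3 / 1000 = 353.0 kPa

353.0 kPa


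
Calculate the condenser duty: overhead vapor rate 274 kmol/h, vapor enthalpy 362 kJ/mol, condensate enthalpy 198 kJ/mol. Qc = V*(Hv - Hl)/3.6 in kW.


Qc = 274 * (362 - 198) / 3.6 = 274 * 164 / 3.6 = 12480

12480 kW


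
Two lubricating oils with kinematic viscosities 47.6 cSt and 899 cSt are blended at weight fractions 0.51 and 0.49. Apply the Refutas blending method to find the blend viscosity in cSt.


Refutas method: VBN_i = 14.534*ln(ln(visc_i + 0.8)) + 10.975, blended linearly by mass fraction; since VBN is linear in VBI_i = ln(ln(visc_i + 0.8)) and the fractions sum to 1, blend VBI directly: visc = exp(exp(VBI_blend)) - 0.8
VBI_1 = ln(ln(47.6 + 0.8)) = 1.35571
VBI_2 = ln(ln(899 + 0.8)) = 1.91724
VBI_blend = 0.51 * 1.35571 + 0.49 * 1.91724 = 1.63086
visc_blend = exp(exp(1.63086)) - 0.8 = 164.6

164.6 cSt


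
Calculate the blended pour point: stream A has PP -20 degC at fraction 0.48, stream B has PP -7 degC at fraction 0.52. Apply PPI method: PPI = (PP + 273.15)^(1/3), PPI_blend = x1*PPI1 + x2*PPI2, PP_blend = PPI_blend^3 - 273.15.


PPI_1 = (-20 + 273.15)^(1/3) = 6.325953
PPI_2 = (-7 + 273.15)^(1/3) = 6.432436
PPI_blend = 0.48 * 6.325953 + 0.52 * 6.432436 = 6.381324
PP_blend = 6.381324^3 - 273.15 = 259.8558 - 273.15 = -13.29

-13.29 degC


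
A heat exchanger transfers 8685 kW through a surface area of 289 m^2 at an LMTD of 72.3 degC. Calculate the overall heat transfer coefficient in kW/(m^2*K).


From Q = U*A*LMTD, U = Q / (A * LMTD)
U = 8685 / (289 * 72.3) = 8685 / 20894.7 = 0.4157

0.4157 kW/(m^2*K)


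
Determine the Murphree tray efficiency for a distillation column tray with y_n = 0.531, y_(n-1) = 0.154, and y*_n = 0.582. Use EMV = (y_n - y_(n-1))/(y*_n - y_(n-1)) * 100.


Murphree vapor efficiency: EMV = (y_n - y_(n-1)) / (y*_n - y_(n-1)) * 100
EMV = (0.531 - 0.154) / (0.582 - 0.154) * 100 = 0.377 / 0.428 * 100 = 88.08

88.08 %


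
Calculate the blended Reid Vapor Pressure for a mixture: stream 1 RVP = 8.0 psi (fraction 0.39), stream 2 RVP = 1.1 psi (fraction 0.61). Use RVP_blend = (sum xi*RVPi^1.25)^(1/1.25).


Chevron index: RVP_blend = (sum xi*RVPi^1.25)^(1/1.25)
RVP^1.25 terms: 0.39 * 8.0^1.25 + 0.61 * 1.1^1.25 = 5.93437
RVP_blend = 5.93437^(1/1.25) = 4.156

4.156 psi


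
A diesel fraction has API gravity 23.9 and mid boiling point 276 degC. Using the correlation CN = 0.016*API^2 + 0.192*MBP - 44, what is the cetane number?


CN = 0.016 * 23.9^2 + 0.192 * 276 - 44
CN = 9.13936 + 52.992 - 44 = 18.13136

18.13136


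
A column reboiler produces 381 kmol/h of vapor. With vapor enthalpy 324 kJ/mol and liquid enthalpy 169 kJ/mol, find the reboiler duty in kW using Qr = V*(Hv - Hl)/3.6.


Qr = 381 * (324 - 169) / 3.6 = 381 * 155 / 3.6 = 16400

16400 kW


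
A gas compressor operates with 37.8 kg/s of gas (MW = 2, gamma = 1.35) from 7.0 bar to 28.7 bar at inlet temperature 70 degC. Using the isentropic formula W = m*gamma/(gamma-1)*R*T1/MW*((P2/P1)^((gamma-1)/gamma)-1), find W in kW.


Isentropic work: W = m*(gamma/(gamma-1))*(R*T1/MW)*((P2/P1)^((gamma-1)/gamma) - 1)
T1 = 70 + 273.15 = 343.15 K
Pressure ratio = 28.7 / 7.0 = 4.1
Exponent = (1.35 - 1)/1.35 = 0.259259
(P2/P1)^exp - 1 = 4.1^0.259259 - 1 = 0.441683
W = 37.8 * 1.35 / 0.35 * 8.314 * 343.15 / 2 * 0.441683 = 91860

91860 kW


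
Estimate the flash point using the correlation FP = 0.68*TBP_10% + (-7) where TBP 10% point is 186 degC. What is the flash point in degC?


FP = 0.68 * 186 + (-7) = 119.48

119.48 degC


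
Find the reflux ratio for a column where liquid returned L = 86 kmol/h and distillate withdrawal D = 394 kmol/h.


Reflux ratio definition: R = L / D (liquid returned / distillate withdrawn)
L = 86 kmol/h, D = 394 kmol/h
R = 86 / 394 = 0.2183

0.2183


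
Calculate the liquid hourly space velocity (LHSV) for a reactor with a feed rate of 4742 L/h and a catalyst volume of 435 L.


LHSV = volumetric feed rate / catalyst volume
= 4742 L/h / 435 L
= 10.90 h^-1

10.90 h^-1


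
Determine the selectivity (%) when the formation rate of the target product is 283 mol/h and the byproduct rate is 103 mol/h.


Selectivity = desired / (desired + undesired) * 100
Total products = 283 + 103 = 386 mol/h
S = 283 / 386 * 100
= 0.7332 * 100
= 73.32 %

73.32 %


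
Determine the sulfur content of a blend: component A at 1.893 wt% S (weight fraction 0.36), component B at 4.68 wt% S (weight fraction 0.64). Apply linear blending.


Linear sulfur blending: S_blend = x1*S1 + x2*S2
Contribution 1: 0.36 * 1.893 = 0.68148 wt%
Contribution 2: 0.64 * 4.68 = 2.9952 wt%
S_blend = 0.68148 + 2.9952 = 3.67668

3.67668 wt%


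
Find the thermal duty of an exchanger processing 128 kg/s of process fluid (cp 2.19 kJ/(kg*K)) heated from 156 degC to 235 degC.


Q = m_dot * cp * delta_T
delta_T = 235 - 156 = 79 K
Q = 128 * 2.19 * 79
= 280.32 * 79
= 22145.28 kW

22145.28 kW


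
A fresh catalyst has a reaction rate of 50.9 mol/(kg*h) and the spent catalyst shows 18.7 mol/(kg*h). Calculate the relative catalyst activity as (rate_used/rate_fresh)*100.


Activity (%) = (rate_used / rate_fresh) * 100
rate_used = 18.7, rate_fresh = 50.9
= (18.7 / 50.9) * 100
= 0.3674 * 100 = 36.74

36.74 %


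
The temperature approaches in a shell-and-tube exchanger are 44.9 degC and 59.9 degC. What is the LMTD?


LMTD = (dT1 - dT2) / ln(dT1/dT2)
= (44.9 - 59.9) / ln(44.9 / 59.9) = -15 / -0.288239 = 52.04

52.04 degC


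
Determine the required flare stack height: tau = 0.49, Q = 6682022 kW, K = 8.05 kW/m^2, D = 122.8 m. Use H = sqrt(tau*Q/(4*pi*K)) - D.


tau*Q/(4*pi*K) = 0.49 * 6682022 / (4 * pi * 8.05) = 32366.7
sqrt(32366.7) = 179.907
H = 179.907 - 122.8 = 57.11

57.11 m


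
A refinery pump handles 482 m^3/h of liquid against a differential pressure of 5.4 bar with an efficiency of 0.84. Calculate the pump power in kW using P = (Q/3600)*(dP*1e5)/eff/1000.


Q = 482 / 3600 = 0.133889 m^3/s
P = 0.133889 * (5.4 * 1e5) / 0.84 / 1000 = 86.07

86.07 kW


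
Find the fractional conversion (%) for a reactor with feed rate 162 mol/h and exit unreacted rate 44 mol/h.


X = (F_in - F_out) / F_in * 100
Moles reacted = 162 - 44 = 118
X = 118 / 162 * 100
= 0.7284 * 100
= 72.84 %

72.84 %


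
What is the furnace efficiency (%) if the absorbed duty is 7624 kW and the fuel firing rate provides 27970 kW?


Furnace efficiency = Q_absorbed / Q_fuel * 100
= 7624 / 27970 * 100 = 27.26

27.26 %


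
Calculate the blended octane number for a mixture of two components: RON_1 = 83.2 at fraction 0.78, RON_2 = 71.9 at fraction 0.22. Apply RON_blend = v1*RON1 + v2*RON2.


Linear blending: RON_blend = sum(vi * RONi)
Contribution 1: 0.78 * 83.2 = 64.896
Contribution 2: 0.22 * 71.9 = 15.818
RON_blend = 64.896 + 15.818 = 80.714

80.714


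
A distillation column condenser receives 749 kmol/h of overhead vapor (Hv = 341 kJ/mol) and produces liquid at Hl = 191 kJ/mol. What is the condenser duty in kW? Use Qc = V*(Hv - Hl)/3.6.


Qc = 749 * (341 - 191) / 3.6 = 749 * 150 / 3.6 = 31210

31210 kW


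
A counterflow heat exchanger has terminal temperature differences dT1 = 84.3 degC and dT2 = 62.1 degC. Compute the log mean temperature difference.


LMTD = (dT1 - dT2) / ln(dT1/dT2)
= (84.3 - 62.1) / ln(84.3 / 62.1) = 22.2 / 0.305636 = 72.64

72.64 degC


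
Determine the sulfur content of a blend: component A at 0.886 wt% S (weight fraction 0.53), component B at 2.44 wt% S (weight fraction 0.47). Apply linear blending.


Linear sulfur blending: S_blend = x1*S1 + x2*S2
Contribution 1: 0.53 * 0.886 = 0.46958 wt%
Contribution 2: 0.47 * 2.44 = 1.1468 wt%
S_blend = 0.46958 + 1.1468 = 1.61638

1.61638 wt%


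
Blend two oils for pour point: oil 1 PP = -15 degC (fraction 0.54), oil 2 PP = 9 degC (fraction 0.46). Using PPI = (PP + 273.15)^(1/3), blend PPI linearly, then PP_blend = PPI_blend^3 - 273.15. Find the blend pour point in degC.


PPI_1 = (-15 + 273.15)^(1/3) = 6.36733
PPI_2 = (9 + 273.15)^(1/3) = 6.558835
PPI_blend = 0.54 * 6.36733 + 0.46 * 6.558835 = 6.455422
PP_blend = 6.455422^3 - 273.15 = 269.0134 - 273.15 = -4.14

-4.14 degC


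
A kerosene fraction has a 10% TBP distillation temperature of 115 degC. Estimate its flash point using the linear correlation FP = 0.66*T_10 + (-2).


FP = 0.66 * 115 + (-2) = 73.9

73.9 degC


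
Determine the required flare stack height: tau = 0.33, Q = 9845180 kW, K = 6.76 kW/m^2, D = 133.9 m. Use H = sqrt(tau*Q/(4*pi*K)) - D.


tau*Q/(4*pi*K) = 0.33 * 9845180 / (4 * pi * 6.76) = 38245.6
sqrt(38245.6) = 195.565
H = 195.565 - 133.9 = 61.66

61.66 m


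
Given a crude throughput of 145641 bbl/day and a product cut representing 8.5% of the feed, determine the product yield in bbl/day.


Crude throughput = 145641 bbl/day
Fraction yield = 8.5%
yield = throughput * fraction / 100
yield = 145641 * 8.5 / 100 = 12379.485

12379.485 bbl/day


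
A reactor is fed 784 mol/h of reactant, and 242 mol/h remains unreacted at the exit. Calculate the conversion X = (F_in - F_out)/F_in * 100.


X = (F_in - F_out) / F_in * 100
Moles reacted = 784 - 242 = 542
X = 542 / 784 * 100
= 0.6913 * 100
= 69.13 %

69.13 %


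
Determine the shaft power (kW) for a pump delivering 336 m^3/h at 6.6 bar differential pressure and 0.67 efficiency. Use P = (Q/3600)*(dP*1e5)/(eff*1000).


Q = 336 / 3600 = 0.0933333 m^3/s
P = 0.0933333 * (6.6 * 1e5) / 0.67 / 1000 = 91.94

91.94 kW


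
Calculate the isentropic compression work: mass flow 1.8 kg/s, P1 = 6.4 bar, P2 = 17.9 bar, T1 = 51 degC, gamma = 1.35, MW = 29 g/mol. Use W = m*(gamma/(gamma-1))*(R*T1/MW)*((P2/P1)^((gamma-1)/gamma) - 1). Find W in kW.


Isentropic work: W = m*(gamma/(gamma-1))*(R*T1/MW)*((P2/P1)^((gamma-1)/gamma) - 1)
T1 = 51 + 273.15 = 324.15 K
Pressure ratio = 17.9 / 6.4 = 2.79687
Exponent = (1.35 - 1)/1.35 = 0.259259
(P2/P1)^exp - 1 = 2.79687^0.259259 - 1 = 0.305581
W = 1.8 * 1.35 / 0.35 * 8.314 * 324.15 / 29 * 0.305581 = 197.2

197.2 kW


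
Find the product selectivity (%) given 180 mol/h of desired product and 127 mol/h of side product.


Selectivity = desired / (desired + undesired) * 100
Total products = 180 + 127 = 307 mol/h
S = 180 / 307 * 100
= 0.5863 * 100
= 58.63 %

58.63 %


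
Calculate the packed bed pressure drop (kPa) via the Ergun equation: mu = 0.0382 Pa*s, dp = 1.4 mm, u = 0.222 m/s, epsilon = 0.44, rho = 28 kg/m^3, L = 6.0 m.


dp = 1.4 mm = 0.0014 m
Viscous term = 150*0.0382*0.222*(1-0.44)^2 / (0.0014^2*0.44^3) = 2389290
Inertial term = 1.75*28*0.222^2*(1-0.44) / (0.0014*0.44^3) = 11339.8
dP/L = 2389290 + 11339.8 = 2400630 Pa/m
dP = 2400630 * 6.0 / 1000 = 14400 kPa

14400 kPa


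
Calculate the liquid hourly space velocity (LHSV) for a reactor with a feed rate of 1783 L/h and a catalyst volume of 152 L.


LHSV = volumetric feed rate / catalyst volume
= 1783 L/h / 152 L
= 11.73 h^-1

11.73 h^-1


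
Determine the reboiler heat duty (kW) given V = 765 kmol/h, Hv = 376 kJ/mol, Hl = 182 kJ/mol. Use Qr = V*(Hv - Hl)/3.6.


Qr = 765 * (376 - 182) / 3.6 = 765 * 194 / 3.6 = 41220

41220 kW


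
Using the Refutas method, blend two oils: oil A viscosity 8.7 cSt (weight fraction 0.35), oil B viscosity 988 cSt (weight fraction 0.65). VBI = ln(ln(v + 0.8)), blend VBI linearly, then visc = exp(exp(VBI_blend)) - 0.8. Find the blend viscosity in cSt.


Refutas method: VBN_i = 14.534*ln(ln(visc_i + 0.8)) + 10.975, blended linearly by mass fraction; since VBN is linear in VBI_i = ln(ln(visc_i + 0.8)) and the fractions sum to 1, blend VBI directly: visc = exp(exp(VBI_blend)) - 0.8
VBI_1 = ln(ln(8.7 + 0.8)) = 0.811504
VBI_2 = ln(ln(988 + 0.8)) = 1.93101
VBI_blend = 0.35 * 0.811504 + 0.65 * 1.93101 = 1.53918
visc_blend = exp(exp(1.53918)) - 0.8 = 104.9

104.9 cSt


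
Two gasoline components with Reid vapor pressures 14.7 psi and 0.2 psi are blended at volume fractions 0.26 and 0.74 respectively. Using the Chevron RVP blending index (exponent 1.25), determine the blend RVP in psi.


Chevron index: RVP_blend = (sum xi*RVPi^1.25)^(1/1.25)
RVP^1.25 terms: 0.26 * 14.7^1.25 + 0.74 * 0.2^1.25 = 7.58274
RVP_blend = 7.58274^(1/1.25) = 5.057

5.057 psi


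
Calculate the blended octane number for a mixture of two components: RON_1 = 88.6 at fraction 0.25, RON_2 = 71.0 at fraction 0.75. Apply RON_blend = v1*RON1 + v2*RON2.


Linear blending: RON_blend = sum(vi * RONi)
Contribution 1: 0.25 * 88.6 = 22.15
Contribution 2: 0.75 * 71.0 = 53.25
RON_blend = 22.15 + 53.25 = 75.4

75.4


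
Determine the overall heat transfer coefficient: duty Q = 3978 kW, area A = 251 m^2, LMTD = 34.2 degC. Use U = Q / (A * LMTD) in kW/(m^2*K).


From Q = U*A*LMTD, U = Q / (A * LMTD)
U = 3978 / (251 * 34.2) = 3978 / 8584.2 = 0.4634

0.4634 kW/(m^2*K)


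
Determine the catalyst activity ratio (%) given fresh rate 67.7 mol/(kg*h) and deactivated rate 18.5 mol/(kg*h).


Activity (%) = (rate_used / rate_fresh) * 100
rate_used = 18.5, rate_fresh = 67.7
= (18.5 / 67.7) * 100
= 0.2733 * 100 = 27.33

27.33 %


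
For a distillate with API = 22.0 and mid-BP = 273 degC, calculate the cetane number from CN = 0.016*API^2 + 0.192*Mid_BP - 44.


CN = 0.016 * 22.0^2 + 0.192 * 273 - 44
CN = 7.744 + 52.416 - 44 = 16.16

16.16


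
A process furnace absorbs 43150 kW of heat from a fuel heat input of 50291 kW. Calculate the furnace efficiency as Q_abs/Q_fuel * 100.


Furnace efficiency = Q_absorbed / Q_fuel * 100
= 43150 / 50291 * 100 = 85.80

85.80 %


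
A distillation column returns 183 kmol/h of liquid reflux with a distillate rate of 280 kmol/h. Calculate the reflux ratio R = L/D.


Reflux ratio definition: R = L / D (liquid returned / distillate withdrawn)
L = 183 kmol/h, D = 280 kmol/h
R = 183 / 280 = 0.6536

0.6536


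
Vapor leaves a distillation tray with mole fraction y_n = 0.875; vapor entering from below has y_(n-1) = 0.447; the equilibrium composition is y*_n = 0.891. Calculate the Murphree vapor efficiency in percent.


Murphree vapor efficiency: EMV = (y_n - y_(n-1)) / (y*_n - y_(n-1)) * 100
EMV = (0.875 - 0.447) / (0.891 - 0.447) * 100 = 0.428 / 0.444 * 100 = 96.40

96.40 %


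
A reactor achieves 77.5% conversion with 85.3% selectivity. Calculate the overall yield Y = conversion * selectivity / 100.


Overall yield = conversion (%) * selectivity (%) / 100
Conversion = 77.5%, Selectivity = 85.3%
Y = 77.5 * 85.3 / 100
= 66.1075 %

66.1075 %


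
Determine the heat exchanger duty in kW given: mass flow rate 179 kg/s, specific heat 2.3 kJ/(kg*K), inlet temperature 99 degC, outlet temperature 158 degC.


Q = m_dot * cp * delta_T
delta_T = 158 - 99 = 59 K
Q = 179 * 2.3 * 59
= 411.7 * 59
= 24290.3 kW

24290.3 kW


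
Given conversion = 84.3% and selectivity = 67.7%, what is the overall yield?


Overall yield = conversion (%) * selectivity (%) / 100
Conversion = 84.3%, Selectivity = 67.7%
Y = 84.3 * 67.7 / 100
= 57.0711 %

57.0711 %


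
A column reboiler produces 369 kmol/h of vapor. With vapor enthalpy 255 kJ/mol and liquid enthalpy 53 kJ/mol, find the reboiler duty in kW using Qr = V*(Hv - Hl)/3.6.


Qr = 369 * (255 - 53) / 3.6 = 369 * 202 / 3.6 = 20700

20700 kW


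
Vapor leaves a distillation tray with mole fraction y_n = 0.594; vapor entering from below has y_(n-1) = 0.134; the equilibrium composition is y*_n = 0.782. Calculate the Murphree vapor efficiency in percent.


Murphree vapor efficiency: EMV = (y_n - y_(n-1)) / (y*_n - y_(n-1)) * 100
EMV = (0.594 - 0.134) / (0.782 - 0.134) * 100 = 0.46 / 0.648 * 100 = 70.99

70.99 %


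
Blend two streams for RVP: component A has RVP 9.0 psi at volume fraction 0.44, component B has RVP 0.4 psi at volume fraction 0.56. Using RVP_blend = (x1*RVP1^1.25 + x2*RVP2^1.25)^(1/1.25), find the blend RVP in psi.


Chevron index: RVP_blend = (sum xi*RVPi^1.25)^(1/1.25)
RVP^1.25 terms: 0.44 * 9.0^1.25 + 0.56 * 0.4^1.25 = 7.03706
RVP_blend = 7.03706^(1/1.25) = 4.763

4.763 psi


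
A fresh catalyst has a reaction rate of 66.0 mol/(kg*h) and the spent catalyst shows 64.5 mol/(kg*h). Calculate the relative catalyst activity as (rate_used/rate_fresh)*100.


Activity (%) = (rate_used / rate_fresh) * 100
rate_used = 64.5, rate_fresh = 66.0
= (64.5 / 66.0) * 100
= 0.9773 * 100 = 97.73

97.73 %
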